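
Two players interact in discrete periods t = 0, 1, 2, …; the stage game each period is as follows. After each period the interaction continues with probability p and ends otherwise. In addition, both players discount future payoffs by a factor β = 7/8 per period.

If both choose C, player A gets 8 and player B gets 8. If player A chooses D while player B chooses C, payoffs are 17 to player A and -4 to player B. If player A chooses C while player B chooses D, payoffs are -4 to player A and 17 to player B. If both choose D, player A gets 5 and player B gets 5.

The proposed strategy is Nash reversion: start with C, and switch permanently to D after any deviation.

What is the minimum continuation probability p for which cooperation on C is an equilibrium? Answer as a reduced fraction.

6/7

Expected continuation weight on next period's payoff is β·p = 7/8·p, which plays the role of the discount factor.
Cooperation requires 7/8·p ≥ (17−8)/(17−5) = 3/4, hence p ≥ 6/7.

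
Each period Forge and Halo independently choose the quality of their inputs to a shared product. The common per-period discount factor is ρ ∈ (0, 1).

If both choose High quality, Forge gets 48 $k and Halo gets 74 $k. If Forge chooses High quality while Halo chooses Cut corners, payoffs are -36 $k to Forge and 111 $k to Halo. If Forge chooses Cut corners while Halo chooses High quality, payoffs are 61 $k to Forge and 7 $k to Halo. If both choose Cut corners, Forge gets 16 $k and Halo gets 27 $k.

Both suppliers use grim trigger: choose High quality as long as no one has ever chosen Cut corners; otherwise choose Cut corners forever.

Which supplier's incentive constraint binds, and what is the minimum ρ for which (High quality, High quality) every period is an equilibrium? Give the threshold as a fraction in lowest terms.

For Forge: deviation gain 61−48 = 13, per-period punishment loss 48−16 = 32. IC gives ρ ≥ 13/45.
For Halo: gain 37, loss 47 per period, so ρ ≥ 37/84.
The tighter constraint is Halo's, so cooperation needs ρ ≥ 37/84.

Halo; ρ ≥ 37/84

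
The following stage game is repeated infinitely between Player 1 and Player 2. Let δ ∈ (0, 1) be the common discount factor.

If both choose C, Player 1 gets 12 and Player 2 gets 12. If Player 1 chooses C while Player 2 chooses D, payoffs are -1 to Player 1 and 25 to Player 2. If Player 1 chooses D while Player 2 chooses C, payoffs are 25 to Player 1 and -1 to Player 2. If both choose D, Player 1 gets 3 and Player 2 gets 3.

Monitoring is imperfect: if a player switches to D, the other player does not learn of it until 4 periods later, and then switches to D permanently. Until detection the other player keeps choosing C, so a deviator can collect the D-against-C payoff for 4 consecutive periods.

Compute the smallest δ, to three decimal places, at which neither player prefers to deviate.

Deviating for the 4 undetected periods gains 25−12 = 13 per period over cooperation, then loses 12−3 = 9 per period forever once punishment starts.
Gain: 13(1 + δ + … + δ^3); loss: 9·δ^4/(1−δ).
No profitable deviation ⇔ 13(1−δ^4) ≤ 9·δ^4, i.e. δ^4 ≥ 13/(13+9) = 13/22.
Hence δ ≥ (13/22)^(1/4) ≈ 0.877.

0.877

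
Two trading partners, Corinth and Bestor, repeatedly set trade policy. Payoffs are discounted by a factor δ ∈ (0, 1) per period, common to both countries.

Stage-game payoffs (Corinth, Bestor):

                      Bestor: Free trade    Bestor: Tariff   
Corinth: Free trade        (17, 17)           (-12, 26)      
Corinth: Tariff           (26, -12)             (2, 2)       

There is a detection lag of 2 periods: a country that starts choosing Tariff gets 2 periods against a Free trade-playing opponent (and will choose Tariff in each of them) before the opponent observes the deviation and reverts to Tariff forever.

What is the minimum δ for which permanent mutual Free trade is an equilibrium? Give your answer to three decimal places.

Deviating for the 2 undetected periods gains 26−17 = 9 per period over cooperation, then loses 17−2 = 15 per period forever once punishment starts.
Gain: 9(1 + δ + … + δ^1); loss: 15·δ^2/(1−δ).
No profitable deviation ⇔ 9(1−δ^2) ≤ 15·δ^2, i.e. δ^2 ≥ 9/(9+15) = 3/8.
Hence δ ≥ (3/8)^(1/2) ≈ 0.612.

0.612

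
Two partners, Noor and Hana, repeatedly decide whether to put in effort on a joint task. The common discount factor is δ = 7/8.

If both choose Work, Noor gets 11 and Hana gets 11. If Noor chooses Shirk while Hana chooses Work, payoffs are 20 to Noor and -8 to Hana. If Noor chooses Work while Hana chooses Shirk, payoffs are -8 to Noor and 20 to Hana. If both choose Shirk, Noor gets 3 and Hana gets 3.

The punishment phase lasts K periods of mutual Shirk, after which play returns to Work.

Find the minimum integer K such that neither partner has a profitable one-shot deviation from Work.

2

No profitable deviation requires (11−3)(δ+…+δ^K) ≥ 20−11, i.e. δ+…+δ^K ≥ 9/8 ≈ 1.1250.
With δ = 7/8, the partial sums are K=1: 0.8750, K=2: 1.6406.
K = 2 is the first length at which the sum reaches 1.1250.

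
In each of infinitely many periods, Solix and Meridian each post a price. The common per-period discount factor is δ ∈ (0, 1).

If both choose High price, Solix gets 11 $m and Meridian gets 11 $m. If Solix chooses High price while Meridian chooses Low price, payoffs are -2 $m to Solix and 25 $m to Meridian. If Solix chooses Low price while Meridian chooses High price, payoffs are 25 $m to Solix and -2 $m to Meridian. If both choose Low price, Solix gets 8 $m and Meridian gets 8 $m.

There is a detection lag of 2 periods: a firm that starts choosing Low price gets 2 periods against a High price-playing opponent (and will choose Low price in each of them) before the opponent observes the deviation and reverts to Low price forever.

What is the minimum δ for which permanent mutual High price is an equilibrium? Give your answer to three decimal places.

0.907

Deviating for the 2 undetected periods gains 25−11 = 14 per period over cooperation, then loses 11−8 = 3 per period forever once punishment starts.
Gain: 14(1 + δ + … + δ^1); loss: 3·δ^2/(1−δ).
No profitable deviation ⇔ 14(1−δ^2) ≤ 3·δ^2, i.e. δ^2 ≥ 14/(14+3) = 14/17.
Hence δ ≥ (14/17)^(1/2) ≈ 0.907.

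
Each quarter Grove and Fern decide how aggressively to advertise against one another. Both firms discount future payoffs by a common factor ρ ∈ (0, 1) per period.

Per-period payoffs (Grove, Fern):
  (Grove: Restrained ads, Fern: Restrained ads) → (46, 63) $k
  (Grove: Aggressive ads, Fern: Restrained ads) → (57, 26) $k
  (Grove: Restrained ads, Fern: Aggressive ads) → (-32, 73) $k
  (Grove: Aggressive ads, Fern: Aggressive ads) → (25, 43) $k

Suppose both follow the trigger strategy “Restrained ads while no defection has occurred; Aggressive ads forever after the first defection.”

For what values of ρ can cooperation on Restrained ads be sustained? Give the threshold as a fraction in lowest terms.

Grove: cooperation gives 46 each period; deviation gives 57 once then 25 forever.
  46/(1−ρ) ≥ 57 + 25ρ/(1−ρ) ⇒ ρ ≥ 11/32.
Fern: cooperation gives 63 each period; deviation gives 73 once then 43 forever.
  ρ ≥ 10/30 = 1/3.
Both must hold, so the binding constraint is Grove's: ρ ≥ 11/32.

11/32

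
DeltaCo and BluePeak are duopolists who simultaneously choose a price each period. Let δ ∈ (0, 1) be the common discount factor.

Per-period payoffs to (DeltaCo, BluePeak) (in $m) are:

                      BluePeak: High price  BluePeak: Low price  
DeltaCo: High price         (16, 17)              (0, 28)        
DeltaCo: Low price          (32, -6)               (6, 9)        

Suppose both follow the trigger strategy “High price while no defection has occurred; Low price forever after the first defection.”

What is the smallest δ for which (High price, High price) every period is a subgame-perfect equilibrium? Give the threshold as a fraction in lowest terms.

For DeltaCo: deviation gain 32−16 = 16, per-period punishment loss 16−6 = 10. IC gives δ ≥ 16/26 = 8/13.
For BluePeak: gain 11, loss 8 per period, so δ ≥ 11/19.
The tighter constraint is DeltaCo's, so cooperation needs δ ≥ 8/13.

8/13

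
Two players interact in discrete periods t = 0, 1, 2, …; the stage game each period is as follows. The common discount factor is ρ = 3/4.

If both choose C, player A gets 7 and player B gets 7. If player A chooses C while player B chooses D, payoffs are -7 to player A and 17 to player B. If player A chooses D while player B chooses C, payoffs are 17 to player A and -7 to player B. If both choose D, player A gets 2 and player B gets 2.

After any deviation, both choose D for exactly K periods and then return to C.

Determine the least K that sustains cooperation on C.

4

Need Σ_{k=1}^{K} ρ^k ≥ (17−7)/(7−2) = 2.0000 at ρ = 3/4.
At K = 3 the sum is 1.7344 < 2.0000; at K = 4 it is 2.0508 ≥ 2.0000.
So the minimum punishment length is K = 4.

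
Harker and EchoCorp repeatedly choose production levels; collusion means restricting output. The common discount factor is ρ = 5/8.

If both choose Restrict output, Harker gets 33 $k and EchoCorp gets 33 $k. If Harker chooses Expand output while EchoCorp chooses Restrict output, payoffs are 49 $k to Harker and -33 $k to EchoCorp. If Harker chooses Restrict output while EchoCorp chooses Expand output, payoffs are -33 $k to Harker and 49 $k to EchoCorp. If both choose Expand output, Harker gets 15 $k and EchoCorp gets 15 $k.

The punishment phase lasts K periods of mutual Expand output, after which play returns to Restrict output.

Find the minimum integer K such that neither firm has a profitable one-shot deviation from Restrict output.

2

No profitable deviation requires (33−15)(ρ+…+ρ^K) ≥ 49−33, i.e. ρ+…+ρ^K ≥ 8/9 ≈ 0.8889.
With ρ = 5/8, the partial sums are K=1: 0.6250, K=2: 1.0156.
K = 2 is the first length at which the sum reaches 0.8889.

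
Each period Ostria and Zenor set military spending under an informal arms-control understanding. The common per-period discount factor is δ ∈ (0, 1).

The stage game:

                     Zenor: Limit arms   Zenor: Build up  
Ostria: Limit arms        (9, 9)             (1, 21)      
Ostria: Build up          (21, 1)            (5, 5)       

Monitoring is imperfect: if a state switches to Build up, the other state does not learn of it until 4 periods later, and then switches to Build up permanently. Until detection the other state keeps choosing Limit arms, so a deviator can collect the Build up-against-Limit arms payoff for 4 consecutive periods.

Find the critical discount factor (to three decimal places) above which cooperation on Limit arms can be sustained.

Deviating for the 4 undetected periods gains 21−9 = 12 per period over cooperation, then loses 9−5 = 4 per period forever once punishment starts.
Gain: 12(1 + δ + … + δ^3); loss: 4·δ^4/(1−δ).
No profitable deviation ⇔ 12(1−δ^4) ≤ 4·δ^4, i.e. δ^4 ≥ 12/(12+4) = 3/4.
Hence δ ≥ (3/4)^(1/4) ≈ 0.931.

0.931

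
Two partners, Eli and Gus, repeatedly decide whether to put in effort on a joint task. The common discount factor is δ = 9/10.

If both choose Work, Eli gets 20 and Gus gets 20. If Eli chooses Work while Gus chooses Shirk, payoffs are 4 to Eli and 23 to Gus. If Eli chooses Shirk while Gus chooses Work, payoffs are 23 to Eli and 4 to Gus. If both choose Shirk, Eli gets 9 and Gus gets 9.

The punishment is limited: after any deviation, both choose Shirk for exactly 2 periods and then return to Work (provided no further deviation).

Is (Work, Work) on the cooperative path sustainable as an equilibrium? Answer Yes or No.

IC: δ+…+δ^2 ≥ (23−20)/(20−9) = 3/11.
At δ = 9/10: partial sum = 1.7100 ≥ 0.2727. Cooperation sustainable.

Yes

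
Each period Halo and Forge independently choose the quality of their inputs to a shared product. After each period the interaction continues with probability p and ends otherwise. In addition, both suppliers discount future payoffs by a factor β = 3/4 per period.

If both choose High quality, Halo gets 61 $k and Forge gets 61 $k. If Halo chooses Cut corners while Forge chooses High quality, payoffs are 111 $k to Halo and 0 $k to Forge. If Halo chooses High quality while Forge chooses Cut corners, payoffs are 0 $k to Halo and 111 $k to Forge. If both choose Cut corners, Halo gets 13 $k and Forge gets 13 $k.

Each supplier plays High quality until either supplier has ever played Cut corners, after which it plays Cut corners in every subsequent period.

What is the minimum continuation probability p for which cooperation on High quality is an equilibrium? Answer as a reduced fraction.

With continuation probability p and discount β, the effective per-period discount factor is βp.
Grim-trigger IC: βp ≥ (111−61)/(111−13) = 25/49.
So p ≥ (25/49)/(3/4) = 100/147.

100/147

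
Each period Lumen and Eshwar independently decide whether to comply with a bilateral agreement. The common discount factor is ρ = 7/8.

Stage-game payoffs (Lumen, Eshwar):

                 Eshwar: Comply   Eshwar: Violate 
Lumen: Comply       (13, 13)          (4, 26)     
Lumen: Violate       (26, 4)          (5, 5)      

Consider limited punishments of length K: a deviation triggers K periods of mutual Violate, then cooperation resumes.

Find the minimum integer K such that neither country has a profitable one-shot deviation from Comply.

2

Need Σ_{k=1}^{K} ρ^k ≥ (26−13)/(13−5) = 1.6250 at ρ = 7/8.
At K = 1 the sum is 0.8750 < 1.6250; at K = 2 it is 1.6406 ≥ 1.6250.
So the minimum punishment length is K = 2.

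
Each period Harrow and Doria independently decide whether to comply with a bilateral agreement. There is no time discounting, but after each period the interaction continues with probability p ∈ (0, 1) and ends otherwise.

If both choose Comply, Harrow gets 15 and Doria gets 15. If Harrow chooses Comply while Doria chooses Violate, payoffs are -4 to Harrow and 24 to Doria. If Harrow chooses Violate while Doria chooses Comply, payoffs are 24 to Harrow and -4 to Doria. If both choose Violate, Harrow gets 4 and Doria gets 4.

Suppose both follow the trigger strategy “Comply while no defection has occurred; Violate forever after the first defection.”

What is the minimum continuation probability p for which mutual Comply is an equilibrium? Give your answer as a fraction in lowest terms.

9/20

With no time discounting, the continuation probability p plays the role of the discount factor.
Grim-trigger IC: 15/(1−p) ≥ 24 + 4p/(1−p) ⇒ p ≥ (24−15)/(24−4) = 9/20.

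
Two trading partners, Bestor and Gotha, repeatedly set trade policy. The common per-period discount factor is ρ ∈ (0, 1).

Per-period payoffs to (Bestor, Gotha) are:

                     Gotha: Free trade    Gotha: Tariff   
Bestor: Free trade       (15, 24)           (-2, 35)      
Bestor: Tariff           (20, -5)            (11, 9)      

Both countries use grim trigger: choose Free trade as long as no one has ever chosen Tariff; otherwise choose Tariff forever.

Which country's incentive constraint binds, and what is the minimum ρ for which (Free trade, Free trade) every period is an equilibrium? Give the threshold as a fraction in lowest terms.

Bestor; ρ ≥ 5/9

Bestor: cooperation gives 15 each period; deviation gives 20 once then 11 forever.
  15/(1−ρ) ≥ 20 + 11ρ/(1−ρ) ⇒ ρ ≥ 5/9.
Gotha: cooperation gives 24 each period; deviation gives 35 once then 9 forever.
  ρ ≥ 11/26.
Both must hold, so the binding constraint is Bestor's: ρ ≥ 5/9.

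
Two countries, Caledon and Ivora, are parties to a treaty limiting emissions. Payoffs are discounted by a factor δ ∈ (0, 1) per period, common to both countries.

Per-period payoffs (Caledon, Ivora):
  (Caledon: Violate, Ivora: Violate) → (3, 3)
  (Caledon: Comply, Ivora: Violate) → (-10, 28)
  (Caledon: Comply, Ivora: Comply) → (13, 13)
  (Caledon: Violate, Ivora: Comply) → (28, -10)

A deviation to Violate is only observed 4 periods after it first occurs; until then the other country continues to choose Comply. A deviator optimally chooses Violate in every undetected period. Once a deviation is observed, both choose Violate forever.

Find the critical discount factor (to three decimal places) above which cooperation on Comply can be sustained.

0.880

A deviator earns 28 for 4 periods, then 3 forever; cooperating earns 13 forever. Multiplying the IC by (1−δ):
13 ≥ 28(1−δ^4) + 3δ^4, so 25·δ^4 ≥ 15 and δ^4 ≥ 3/5.
δ ≥ (3/5)^(1/4) ≈ 0.880.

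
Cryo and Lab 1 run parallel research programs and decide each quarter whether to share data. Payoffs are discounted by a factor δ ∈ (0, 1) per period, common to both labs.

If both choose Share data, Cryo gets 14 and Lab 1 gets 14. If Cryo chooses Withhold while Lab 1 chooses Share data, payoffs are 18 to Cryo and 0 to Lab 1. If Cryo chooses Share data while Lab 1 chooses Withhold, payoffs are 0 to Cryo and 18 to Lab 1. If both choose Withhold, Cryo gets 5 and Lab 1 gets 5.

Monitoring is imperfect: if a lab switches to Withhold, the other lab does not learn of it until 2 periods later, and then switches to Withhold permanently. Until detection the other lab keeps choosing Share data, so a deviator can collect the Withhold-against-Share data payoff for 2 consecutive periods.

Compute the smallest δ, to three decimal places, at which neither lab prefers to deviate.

A deviator earns 18 for 2 periods, then 5 forever; cooperating earns 14 forever. Multiplying the IC by (1−δ):
14 ≥ 18(1−δ^2) + 5δ^2, so 13·δ^2 ≥ 4 and δ^2 ≥ 4/13.
δ ≥ (4/13)^(1/2) ≈ 0.555.

0.555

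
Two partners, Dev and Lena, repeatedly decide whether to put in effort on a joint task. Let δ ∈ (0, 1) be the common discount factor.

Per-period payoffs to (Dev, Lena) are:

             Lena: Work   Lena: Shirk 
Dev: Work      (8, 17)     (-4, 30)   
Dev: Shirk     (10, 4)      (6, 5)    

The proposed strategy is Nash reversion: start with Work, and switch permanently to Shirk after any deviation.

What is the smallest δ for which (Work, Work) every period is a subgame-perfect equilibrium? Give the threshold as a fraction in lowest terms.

13/25

Dev's threshold: (10−8)/(10−6) = 1/2.
Lena's threshold: (30−17)/(30−5) = 13/25.
1/2 < 13/25, so Lena binds and δ* = 13/25.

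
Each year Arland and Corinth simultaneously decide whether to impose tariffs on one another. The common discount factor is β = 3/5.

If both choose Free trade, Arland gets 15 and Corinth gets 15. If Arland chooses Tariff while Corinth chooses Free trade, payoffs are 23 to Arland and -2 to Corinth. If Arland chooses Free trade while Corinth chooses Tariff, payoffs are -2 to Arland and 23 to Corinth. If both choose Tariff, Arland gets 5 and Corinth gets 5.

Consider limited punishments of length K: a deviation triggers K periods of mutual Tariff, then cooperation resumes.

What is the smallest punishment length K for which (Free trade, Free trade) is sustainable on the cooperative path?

IC: β(1−β^K)/(1−β) ≥ (23−15)/(15−5) = 4/5.
With β = 3/5: need 1 − β^K ≥ 4/5·(1−3/5)/(3/5), i.e. β^K ≤ 0.4667.
Since (3/5)^1 = 0.6000 and (3/5)^2 = 0.3600, the smallest such K is 2.

2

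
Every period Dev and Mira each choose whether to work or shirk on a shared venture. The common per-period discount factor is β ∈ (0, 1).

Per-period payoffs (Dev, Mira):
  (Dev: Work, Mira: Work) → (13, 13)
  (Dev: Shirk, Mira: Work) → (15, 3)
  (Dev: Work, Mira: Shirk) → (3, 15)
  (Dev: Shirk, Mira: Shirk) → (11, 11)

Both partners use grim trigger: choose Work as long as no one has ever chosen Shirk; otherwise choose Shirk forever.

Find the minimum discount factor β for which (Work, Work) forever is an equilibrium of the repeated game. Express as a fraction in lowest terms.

Under grim trigger the critical discount factor is (T−C)/(T−P) with T = 15, C = 13, P = 11.
β* = (15−13)/(15−11) = 2/4 = 1/2.

1/2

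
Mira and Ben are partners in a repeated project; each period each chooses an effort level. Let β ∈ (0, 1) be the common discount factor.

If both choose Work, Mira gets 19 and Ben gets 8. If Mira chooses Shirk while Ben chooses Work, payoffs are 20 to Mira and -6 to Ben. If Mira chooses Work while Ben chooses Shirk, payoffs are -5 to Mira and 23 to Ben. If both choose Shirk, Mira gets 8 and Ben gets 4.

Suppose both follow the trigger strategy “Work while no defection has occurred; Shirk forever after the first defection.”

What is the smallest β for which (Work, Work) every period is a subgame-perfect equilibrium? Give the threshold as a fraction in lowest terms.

15/19

Mira's threshold: (20−19)/(20−8) = 1/12.
Ben's threshold: (23−8)/(23−4) = 15/19.
1/12 < 15/19, so Ben binds and β* = 15/19.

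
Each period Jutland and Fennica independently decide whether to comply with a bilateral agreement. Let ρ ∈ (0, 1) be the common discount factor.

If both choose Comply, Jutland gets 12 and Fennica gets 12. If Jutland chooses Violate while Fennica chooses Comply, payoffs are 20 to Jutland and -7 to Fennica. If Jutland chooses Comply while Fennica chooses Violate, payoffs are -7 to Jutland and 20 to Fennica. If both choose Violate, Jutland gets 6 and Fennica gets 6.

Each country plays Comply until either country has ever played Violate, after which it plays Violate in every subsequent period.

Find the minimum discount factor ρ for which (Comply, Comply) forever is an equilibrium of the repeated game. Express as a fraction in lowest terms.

12/(1−ρ) ≥ 20 + 6ρ/(1−ρ)
12 ≥ 20 − 14ρ
ρ ≥ 8/14 = 4/7.

4/7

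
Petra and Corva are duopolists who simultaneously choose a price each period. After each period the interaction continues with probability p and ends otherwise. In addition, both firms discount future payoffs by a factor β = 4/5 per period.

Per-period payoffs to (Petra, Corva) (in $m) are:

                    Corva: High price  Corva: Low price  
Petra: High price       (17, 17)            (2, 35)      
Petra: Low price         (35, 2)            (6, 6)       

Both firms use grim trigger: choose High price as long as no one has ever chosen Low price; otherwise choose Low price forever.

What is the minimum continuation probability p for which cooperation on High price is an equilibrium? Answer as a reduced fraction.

Expected continuation weight on next period's payoff is β·p = 4/5·p, which plays the role of the discount factor.
Cooperation requires 4/5·p ≥ (35−17)/(35−6) = 18/29, hence p ≥ 45/58.

45/58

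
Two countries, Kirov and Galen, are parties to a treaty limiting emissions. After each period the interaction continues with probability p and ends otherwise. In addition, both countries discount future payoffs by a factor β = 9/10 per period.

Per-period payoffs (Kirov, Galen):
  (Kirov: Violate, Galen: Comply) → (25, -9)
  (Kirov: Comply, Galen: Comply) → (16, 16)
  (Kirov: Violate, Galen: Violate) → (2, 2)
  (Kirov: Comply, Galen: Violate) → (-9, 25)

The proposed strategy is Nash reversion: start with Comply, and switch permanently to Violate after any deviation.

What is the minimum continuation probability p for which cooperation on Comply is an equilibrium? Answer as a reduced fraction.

10/23

With continuation probability p and discount β, the effective per-period discount factor is βp.
Grim-trigger IC: βp ≥ (25−16)/(25−2) = 9/23.
So p ≥ (9/23)/(9/10) = 10/23.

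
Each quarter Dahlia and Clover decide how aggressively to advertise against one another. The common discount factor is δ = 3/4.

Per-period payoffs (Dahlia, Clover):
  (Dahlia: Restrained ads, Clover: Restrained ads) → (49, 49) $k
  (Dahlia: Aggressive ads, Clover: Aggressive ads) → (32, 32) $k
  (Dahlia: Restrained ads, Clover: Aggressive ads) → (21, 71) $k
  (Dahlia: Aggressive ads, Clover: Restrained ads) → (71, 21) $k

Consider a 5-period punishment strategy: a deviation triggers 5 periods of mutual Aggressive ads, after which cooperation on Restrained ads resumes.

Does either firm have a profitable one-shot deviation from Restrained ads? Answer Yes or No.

IC: δ+…+δ^5 ≥ (71−49)/(49−32) = 22/17.
At δ = 3/4: partial sum = 2.2881 ≥ 1.2941. Cooperation sustainable.

No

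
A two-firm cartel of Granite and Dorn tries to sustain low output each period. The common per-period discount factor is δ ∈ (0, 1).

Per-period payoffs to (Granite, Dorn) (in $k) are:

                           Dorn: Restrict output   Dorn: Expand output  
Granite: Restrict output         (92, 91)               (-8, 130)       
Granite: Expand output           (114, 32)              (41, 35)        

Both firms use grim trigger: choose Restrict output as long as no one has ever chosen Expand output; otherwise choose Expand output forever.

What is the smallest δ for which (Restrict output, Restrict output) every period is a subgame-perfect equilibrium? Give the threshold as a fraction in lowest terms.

Granite: cooperation gives 92 each period; deviation gives 114 once then 41 forever.
  92/(1−δ) ≥ 114 + 41δ/(1−δ) ⇒ δ ≥ 22/73.
Dorn: cooperation gives 91 each period; deviation gives 130 once then 35 forever.
  δ ≥ 39/95.
Both must hold, so the binding constraint is Dorn's: δ ≥ 39/95.

39/95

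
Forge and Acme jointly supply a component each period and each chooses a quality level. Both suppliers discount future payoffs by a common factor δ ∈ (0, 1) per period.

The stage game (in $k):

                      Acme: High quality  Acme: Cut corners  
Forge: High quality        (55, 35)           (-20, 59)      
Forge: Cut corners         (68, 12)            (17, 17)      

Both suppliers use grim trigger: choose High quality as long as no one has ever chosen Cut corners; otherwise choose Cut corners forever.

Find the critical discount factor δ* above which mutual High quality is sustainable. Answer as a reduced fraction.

4/7

For Forge: deviation gain 68−55 = 13, per-period punishment loss 55−17 = 38. IC gives δ ≥ 13/51.
For Acme: gain 24, loss 18 per period, so δ ≥ 24/42 = 4/7.
The tighter constraint is Acme's, so cooperation needs δ ≥ 4/7.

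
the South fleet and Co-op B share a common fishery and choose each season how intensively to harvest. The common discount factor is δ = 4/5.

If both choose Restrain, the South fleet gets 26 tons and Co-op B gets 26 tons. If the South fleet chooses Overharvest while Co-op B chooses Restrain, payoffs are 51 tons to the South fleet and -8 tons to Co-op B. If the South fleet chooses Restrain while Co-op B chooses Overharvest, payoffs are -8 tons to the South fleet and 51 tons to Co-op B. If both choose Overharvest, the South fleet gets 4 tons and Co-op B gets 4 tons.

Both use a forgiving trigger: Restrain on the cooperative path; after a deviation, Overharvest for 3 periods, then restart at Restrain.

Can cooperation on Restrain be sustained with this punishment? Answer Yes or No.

A one-shot deviation gives 51 now, then 4 for 3 periods, then back to 26.
Gain from deviating: (51−26) today; loss: (26−4) in each of the next 3 periods.
No-deviation condition: (26−4)(δ+…+δ^3) ≥ 51−26, i.e. δ+…+δ^3 ≥ 25/22.
At δ = 4/5: δ+…+δ^3 = 1.9520 ≥ 1.1364.
So cooperation is sustainable.

Yes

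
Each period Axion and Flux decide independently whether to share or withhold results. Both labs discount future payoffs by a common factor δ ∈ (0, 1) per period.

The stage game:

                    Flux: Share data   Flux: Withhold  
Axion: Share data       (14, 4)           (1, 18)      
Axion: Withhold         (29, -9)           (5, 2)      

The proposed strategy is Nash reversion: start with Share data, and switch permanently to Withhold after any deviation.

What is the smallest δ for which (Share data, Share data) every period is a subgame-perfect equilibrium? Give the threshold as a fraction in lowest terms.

7/8

Axion: cooperation gives 14 each period; deviation gives 29 once then 5 forever.
  14/(1−δ) ≥ 29 + 5δ/(1−δ) ⇒ δ ≥ 15/24 = 5/8.
Flux: cooperation gives 4 each period; deviation gives 18 once then 2 forever.
  δ ≥ 14/16 = 7/8.
Both must hold, so the binding constraint is Flux's: δ ≥ 7/8.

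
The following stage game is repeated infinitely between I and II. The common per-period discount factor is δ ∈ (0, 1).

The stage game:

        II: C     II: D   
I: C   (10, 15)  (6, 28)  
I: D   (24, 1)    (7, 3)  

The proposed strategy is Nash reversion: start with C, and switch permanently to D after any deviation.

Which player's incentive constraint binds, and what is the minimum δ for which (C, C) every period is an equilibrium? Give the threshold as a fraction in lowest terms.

I; δ ≥ 14/17

I's threshold: (24−10)/(24−7) = 14/17.
II's threshold: (28−15)/(28−3) = 13/25.
14/17 > 13/25, so I binds and δ* = 14/17.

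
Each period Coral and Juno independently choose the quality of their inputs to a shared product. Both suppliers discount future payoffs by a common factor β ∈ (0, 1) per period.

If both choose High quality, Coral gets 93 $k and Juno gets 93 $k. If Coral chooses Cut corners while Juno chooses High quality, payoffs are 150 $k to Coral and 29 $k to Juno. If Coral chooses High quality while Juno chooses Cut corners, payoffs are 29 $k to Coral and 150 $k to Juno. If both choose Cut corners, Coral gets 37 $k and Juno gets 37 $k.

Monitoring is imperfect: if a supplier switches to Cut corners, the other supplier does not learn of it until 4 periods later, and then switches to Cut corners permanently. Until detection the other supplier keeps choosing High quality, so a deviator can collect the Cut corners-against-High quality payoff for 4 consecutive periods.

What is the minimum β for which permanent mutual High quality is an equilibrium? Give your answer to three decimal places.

Deviating for the 4 undetected periods gains 150−93 = 57 per period over cooperation, then loses 93−37 = 56 per period forever once punishment starts.
Gain: 57(1 + β + … + β^3); loss: 56·β^4/(1−β).
No profitable deviation ⇔ 57(1−β^4) ≤ 56·β^4, i.e. β^4 ≥ 57/(57+56) = 57/113.
Hence β ≥ (57/113)^(1/4) ≈ 0.843.

0.843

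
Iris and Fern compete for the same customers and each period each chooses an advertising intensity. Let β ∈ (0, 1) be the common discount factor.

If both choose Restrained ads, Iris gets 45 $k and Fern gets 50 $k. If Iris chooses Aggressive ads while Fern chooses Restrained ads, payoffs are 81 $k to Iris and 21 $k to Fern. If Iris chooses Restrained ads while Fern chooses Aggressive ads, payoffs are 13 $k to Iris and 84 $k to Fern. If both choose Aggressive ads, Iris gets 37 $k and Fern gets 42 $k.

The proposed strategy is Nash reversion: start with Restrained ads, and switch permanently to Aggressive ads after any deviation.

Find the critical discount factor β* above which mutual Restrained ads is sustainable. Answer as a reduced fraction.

For Iris: deviation gain 81−45 = 36, per-period punishment loss 45−37 = 8. IC gives β ≥ 36/44 = 9/11.
For Fern: gain 34, loss 8 per period, so β ≥ 34/42 = 17/21.
The tighter constraint is Iris's, so cooperation needs β ≥ 9/11.

9/11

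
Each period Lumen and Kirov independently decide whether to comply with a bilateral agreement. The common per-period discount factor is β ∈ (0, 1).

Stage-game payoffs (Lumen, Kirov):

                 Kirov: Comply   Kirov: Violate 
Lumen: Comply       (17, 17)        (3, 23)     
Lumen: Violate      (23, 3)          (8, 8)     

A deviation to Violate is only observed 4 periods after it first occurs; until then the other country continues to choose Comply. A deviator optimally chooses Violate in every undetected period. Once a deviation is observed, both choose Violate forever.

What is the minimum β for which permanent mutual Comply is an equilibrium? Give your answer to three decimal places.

The best deviation is to choose Violate for all 4 undetected periods, earning 23 each, then 8 forever once detected.
Deviation value: 23(1−β^4)/(1−β) + 8β^4/(1−β); cooperation value: 17/(1−β).
IC: 17 ≥ 23(1−β^4) + 8β^4 = 23 − 15β^4.
So β^4 ≥ 6/15 = 2/5, giving β ≥ (2/5)^(1/4) ≈ 0.795.

0.795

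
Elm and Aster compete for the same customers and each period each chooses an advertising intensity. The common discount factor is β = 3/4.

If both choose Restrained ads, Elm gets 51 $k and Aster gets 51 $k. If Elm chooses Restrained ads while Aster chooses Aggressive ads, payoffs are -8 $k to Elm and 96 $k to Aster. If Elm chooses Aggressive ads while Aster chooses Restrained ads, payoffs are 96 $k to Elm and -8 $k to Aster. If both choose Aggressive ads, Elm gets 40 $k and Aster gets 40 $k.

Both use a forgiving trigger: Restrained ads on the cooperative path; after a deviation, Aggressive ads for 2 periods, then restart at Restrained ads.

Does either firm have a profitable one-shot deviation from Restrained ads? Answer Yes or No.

Yes

Comparing payoff streams over the 3 periods until play realigns: cooperate → 51(1+β+…+β^2); deviate → 96 + 40(β+…+β^2).
Cooperation is sustained iff (51−40)(β+…+β^2) ≥ 96−51.
β+…+β^2 = 3/4·(1−(3/4)^2)/(1−3/4) = 1.3125, and (96−51)/(51−40) = 4.0909.
1.3125 < 4.0909, so cooperation is not sustainable.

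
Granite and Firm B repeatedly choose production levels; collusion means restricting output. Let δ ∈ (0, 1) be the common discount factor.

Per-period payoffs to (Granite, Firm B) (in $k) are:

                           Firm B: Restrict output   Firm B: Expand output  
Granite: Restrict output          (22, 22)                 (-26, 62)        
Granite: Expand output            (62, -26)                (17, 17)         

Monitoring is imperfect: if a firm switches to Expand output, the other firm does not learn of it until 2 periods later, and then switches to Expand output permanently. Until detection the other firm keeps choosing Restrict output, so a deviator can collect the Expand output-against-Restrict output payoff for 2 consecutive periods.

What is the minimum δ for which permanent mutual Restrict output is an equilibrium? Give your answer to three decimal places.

0.943

Deviating for the 2 undetected periods gains 62−22 = 40 per period over cooperation, then loses 22−17 = 5 per period forever once punishment starts.
Gain: 40(1 + δ + … + δ^1); loss: 5·δ^2/(1−δ).
No profitable deviation ⇔ 40(1−δ^2) ≤ 5·δ^2, i.e. δ^2 ≥ 40/(40+5) = 8/9.
Hence δ ≥ (8/9)^(1/2) ≈ 0.943.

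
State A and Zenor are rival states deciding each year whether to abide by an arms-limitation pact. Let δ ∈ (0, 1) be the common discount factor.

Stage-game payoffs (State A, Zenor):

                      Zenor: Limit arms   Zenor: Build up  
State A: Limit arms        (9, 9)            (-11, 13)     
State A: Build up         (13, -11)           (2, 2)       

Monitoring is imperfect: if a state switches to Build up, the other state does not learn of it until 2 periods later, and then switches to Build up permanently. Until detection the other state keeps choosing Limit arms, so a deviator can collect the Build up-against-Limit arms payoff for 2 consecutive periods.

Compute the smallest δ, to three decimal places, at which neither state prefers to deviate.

Deviating for the 2 undetected periods gains 13−9 = 4 per period over cooperation, then loses 9−2 = 7 per period forever once punishment starts.
Gain: 4(1 + δ + … + δ^1); loss: 7·δ^2/(1−δ).
No profitable deviation ⇔ 4(1−δ^2) ≤ 7·δ^2, i.e. δ^2 ≥ 4/(4+7) = 4/11.
Hence δ ≥ (4/11)^(1/2) ≈ 0.603.

0.603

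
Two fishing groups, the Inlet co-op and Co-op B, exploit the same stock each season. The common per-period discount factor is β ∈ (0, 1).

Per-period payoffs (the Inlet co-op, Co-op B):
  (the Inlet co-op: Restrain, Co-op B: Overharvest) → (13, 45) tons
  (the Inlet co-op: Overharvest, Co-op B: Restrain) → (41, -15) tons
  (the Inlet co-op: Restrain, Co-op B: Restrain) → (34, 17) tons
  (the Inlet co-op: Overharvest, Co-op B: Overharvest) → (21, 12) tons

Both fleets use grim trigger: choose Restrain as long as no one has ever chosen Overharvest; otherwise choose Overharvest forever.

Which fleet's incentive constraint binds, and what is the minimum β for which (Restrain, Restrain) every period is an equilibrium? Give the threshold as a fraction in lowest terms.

Co-op B; β ≥ 28/33

For the Inlet co-op: deviation gain 41−34 = 7, per-period punishment loss 34−21 = 13. IC gives β ≥ 7/20.
For Co-op B: gain 28, loss 5 per period, so β ≥ 28/33.
The tighter constraint is Co-op B's, so cooperation needs β ≥ 28/33.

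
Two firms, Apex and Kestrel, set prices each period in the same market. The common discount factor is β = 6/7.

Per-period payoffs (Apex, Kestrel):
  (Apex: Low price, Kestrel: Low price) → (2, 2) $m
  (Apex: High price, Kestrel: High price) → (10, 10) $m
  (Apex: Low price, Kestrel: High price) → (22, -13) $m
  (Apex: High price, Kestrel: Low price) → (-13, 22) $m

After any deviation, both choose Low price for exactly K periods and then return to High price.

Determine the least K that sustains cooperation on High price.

No profitable deviation requires (10−2)(β+…+β^K) ≥ 22−10, i.e. β+…+β^K ≥ 3/2 ≈ 1.5000.
With β = 6/7, the partial sums are K=1: 0.8571, K=2: 1.5918.
K = 2 is the first length at which the sum reaches 1.5000.

2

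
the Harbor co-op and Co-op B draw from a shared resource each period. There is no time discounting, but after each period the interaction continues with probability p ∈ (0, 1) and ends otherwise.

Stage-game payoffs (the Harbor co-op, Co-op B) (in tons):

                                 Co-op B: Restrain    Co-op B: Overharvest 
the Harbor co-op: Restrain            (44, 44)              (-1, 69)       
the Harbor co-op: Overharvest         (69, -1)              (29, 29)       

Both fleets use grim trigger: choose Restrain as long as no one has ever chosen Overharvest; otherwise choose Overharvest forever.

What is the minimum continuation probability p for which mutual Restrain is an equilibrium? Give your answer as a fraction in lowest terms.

5/8

With no time discounting, the continuation probability p plays the role of the discount factor.
Grim-trigger IC: 44/(1−p) ≥ 69 + 29p/(1−p) ⇒ p ≥ (69−44)/(69−29) = 5/8.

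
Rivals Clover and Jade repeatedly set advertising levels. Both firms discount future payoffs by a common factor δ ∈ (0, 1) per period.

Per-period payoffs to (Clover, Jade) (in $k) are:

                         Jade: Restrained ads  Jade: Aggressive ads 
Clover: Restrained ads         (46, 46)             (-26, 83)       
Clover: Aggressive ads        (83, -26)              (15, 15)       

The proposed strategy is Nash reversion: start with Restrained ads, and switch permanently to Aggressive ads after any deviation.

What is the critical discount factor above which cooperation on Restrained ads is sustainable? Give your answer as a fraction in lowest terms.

One-period gain from deviating is 83 − 46 = 37. The loss is 46 − 15 = 31 in every subsequent period, with present value 31·δ/(1−δ).
Deviation is unprofitable when 31·δ/(1−δ) ≥ 37, i.e. δ/(1−δ) ≥ 37/31.
Equivalently δ ≥ 37/(37+31) = 37/68.

37/68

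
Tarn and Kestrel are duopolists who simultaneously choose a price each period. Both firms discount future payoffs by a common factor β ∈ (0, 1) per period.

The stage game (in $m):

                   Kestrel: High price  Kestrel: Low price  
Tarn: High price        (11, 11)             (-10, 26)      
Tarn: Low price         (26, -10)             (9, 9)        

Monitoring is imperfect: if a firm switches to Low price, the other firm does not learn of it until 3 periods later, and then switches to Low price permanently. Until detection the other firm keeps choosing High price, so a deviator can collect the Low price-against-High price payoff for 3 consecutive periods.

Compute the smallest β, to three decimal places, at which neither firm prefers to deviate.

0.959

A deviator earns 26 for 3 periods, then 9 forever; cooperating earns 11 forever. Multiplying the IC by (1−β):
11 ≥ 26(1−β^3) + 9β^3, so 17·β^3 ≥ 15 and β^3 ≥ 15/17.
β ≥ (15/17)^(1/3) ≈ 0.959.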